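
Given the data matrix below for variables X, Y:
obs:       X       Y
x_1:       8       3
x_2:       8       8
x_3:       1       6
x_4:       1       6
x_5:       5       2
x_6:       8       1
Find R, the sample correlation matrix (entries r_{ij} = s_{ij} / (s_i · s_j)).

Step 1 — column means:
  mean(X) = (8 + 8 + 1 + 1 + 5 + 8) / 6 = 31/6 = 5.1667
  mean(Y) = (3 + 8 + 6 + 6 + 2 + 1) / 6 = 26/6 = 4.3333

Step 2 — sample variances and covariances s[i,j] = (1/(n-1)) · Σ_k (x_{k,i} - mean_i) · (x_{k,j} - mean_j), with n-1 = 5:
  s[X,X] = ((2.8333)·(2.8333) + (2.8333)·(2.8333) + (-4.1667)·(-4.1667) + (-4.1667)·(-4.1667) + (-0.1667)·(-0.1667) + (2.8333)·(2.8333)) / 5 = 58.8333/5 = 11.7667
  s[X,Y] = ((2.8333)·(-1.3333) + (2.8333)·(3.6667) + (-4.1667)·(1.6667) + (-4.1667)·(1.6667) + (-0.1667)·(-2.3333) + (2.8333)·(-3.3333)) / 5 = -16.3333/5 = -3.2667
  s[Y,Y] = ((-1.3333)·(-1.3333) + (3.6667)·(3.6667) + (1.6667)·(1.6667) + (1.6667)·(1.6667) + (-2.3333)·(-2.3333) + (-3.3333)·(-3.3333)) / 5 = 37.3333/5 = 7.4667
  Sample standard deviations s_i = √(s[i,i]):
  s(X) = √(11.7667) = 3.4303
  s(Y) = √(7.4667) = 2.7325

Step 3 — r_{ij} = s_{ij} / (s_i · s_j):
  r[X,X] = 1 (diagonal).
  r[X,Y] = -3.2667 / (3.4303 · 2.7325) = -3.2667 / 9.3732 = -0.3485
  r[Y,Y] = 1 (diagonal).

R is symmetric with unit diagonal. Assembling:

R = [[1, -0.3485],
 [-0.3485, 1]]


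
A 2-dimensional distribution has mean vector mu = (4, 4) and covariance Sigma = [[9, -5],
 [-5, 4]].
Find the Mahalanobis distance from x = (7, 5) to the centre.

Step 1 — centre the observation: (x - mu) = (3, 1).

Step 2 — invert Sigma. det(Sigma) = 9·4 - (-5)² = 11.
  Sigma^{-1} = (1/det) · [[d, -b], [-b, a]] = [[0.3636, 0.4545],
 [0.4545, 0.8182]].

Step 3 — form the quadratic (x - mu)^T · Sigma^{-1} · (x - mu):
  Sigma^{-1} · (x - mu) = (1.5455, 2.1818).
  (x - mu)^T · [Sigma^{-1} · (x - mu)] = (3)·(1.5455) + (1)·(2.1818) = 6.8182.

Step 4 — take square root: d = √(6.8182) ≈ 2.6112.

d(x, mu) = √(6.8182) ≈ 2.6112


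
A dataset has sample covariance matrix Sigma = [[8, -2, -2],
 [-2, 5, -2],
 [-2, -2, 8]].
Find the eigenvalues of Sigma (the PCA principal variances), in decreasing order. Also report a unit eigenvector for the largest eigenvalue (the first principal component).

Step 1 — characteristic polynomial p(λ) = det(λI - Sigma) = λ³ - tr·λ² + c_1·λ - det, where tr = trace, c_1 = sum of the principal 2×2 minors, det = det(Sigma):
  tr = 8 + 5 + 8 = 21,
  c_1 = (8·5 - (-2)²) + (8·8 - (-2)²) + (5·8 - (-2)²) = 36 + 60 + 36 = 132,
  det = 8·(5·8 - (-2)²) - (-2)·((-2)·8 - (-2)·(-2)) + (-2)·((-2)·(-2) - 5·(-2)) = 8·(36) - (-2)·(-20) + (-2)·(14) = 220.
  So p(λ) = λ³ - 21λ² + 132λ - 220.
Step 2 — look for an integer root (rational root theorem: any rational root is an integer divisor of 220). Testing λ = 10:
  p(10) = 1000 - 2100 + 1320 - 220 = 0  ✓
  Dividing out (λ - 10): p(λ) = (λ - 10)(λ² - 11λ + 22).
Step 3 — remaining eigenvalues from the quadratic λ² - 11λ + 22 = 0:
  Δ = 11² - 4·22 = 121 - 88 = 33,  λ = (11 ± √33)/2 = (11 ± 5.7446)/2 ≈ 8.3723 or 2.6277.
  Sorted: λ_1 = 10,  λ_2 = 8.3723,  λ_3 = 2.6277  (check: sum = 21 = tr ✓).

Step 4 — unit eigenvector for λ_1 = 10: v spans the null space of (Sigma - λ_1 I), whose rows are
  r_1 = (-2, -2, -2),  r_2 = (-2, -5, -2),  r_3 = (-2, -2, -2).
  v is orthogonal to every row, so take v ∝ r_1 × r_2 = ((-2)·(-2) - (-2)·(-5), (-2)·(-2) - (-2)·(-2), (-2)·(-5) - (-2)·(-2)) = (-6, 0, 6).
  Rescale (divide by 6; multiply by -1 so the first nonzero entry is positive): u = (1, 0, -1).
  ||u|| = √((1)² + (0)² + (-1)²) = √(2) ≈ 1.4142,  v_1 = u/||u|| ≈ (0.7071, 0, -0.7071) (||v_1|| = 1).

λ_1 = 10,  λ_2 = 8.3723,  λ_3 = 2.6277;  v_1 ≈ (0.7071, 0, -0.7071)


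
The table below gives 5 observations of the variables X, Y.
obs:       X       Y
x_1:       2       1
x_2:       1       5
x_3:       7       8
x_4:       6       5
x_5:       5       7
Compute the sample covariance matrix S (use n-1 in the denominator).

Step 1 — column means:
  mean(X) = (2 + 1 + 7 + 6 + 5) / 5 = 21/5 = 4.2
  mean(Y) = (1 + 5 + 8 + 5 + 7) / 5 = 26/5 = 5.2

Step 2 — sample covariance S[i,j] = (1/(n-1)) · Σ_k (x_{k,i} - mean_i) · (x_{k,j} - mean_j), with n-1 = 4.
  S[X,X] = ((-2.2)·(-2.2) + (-3.2)·(-3.2) + (2.8)·(2.8) + (1.8)·(1.8) + (0.8)·(0.8)) / 4 = 26.8/4 = 6.7
  S[X,Y] = ((-2.2)·(-4.2) + (-3.2)·(-0.2) + (2.8)·(2.8) + (1.8)·(-0.2) + (0.8)·(1.8)) / 4 = 18.8/4 = 4.7
  S[Y,Y] = ((-4.2)·(-4.2) + (-0.2)·(-0.2) + (2.8)·(2.8) + (-0.2)·(-0.2) + (1.8)·(1.8)) / 4 = 28.8/4 = 7.2

S is symmetric (S[j,i] = S[i,j]). Assembling:

S = [[6.7, 4.7],
 [4.7, 7.2]]


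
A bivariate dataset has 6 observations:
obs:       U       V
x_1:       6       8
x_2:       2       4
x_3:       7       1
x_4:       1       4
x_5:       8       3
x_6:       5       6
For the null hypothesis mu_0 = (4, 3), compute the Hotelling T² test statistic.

Step 1 — sample mean vector:
  mean(U) = (6 + 2 + 7 + 1 + 8 + 5) / 6 = 29/6 = 4.8333
  mean(V) = (8 + 4 + 1 + 4 + 3 + 6) / 6 = 26/6 = 4.3333
  x̄ = (4.8333, 4.3333),  deviation x̄ - mu_0 = (4.8333, 4.3333) - (4, 3) = (0.8333, 1.3333).

Step 2 — sample covariance matrix, S[i,j] = (1/(n-1)) · Σ_k (x_{k,i} - mean_i) · (x_{k,j} - mean_j), divisor n-1 = 5:
  S[U,U] = ((1.1667)·(1.1667) + (-2.8333)·(-2.8333) + (2.1667)·(2.1667) + (-3.8333)·(-3.8333) + (3.1667)·(3.1667) + (0.1667)·(0.1667)) / 5 = 38.8333/5 = 7.7667
  S[U,V] = ((1.1667)·(3.6667) + (-2.8333)·(-0.3333) + (2.1667)·(-3.3333) + (-3.8333)·(-0.3333) + (3.1667)·(-1.3333) + (0.1667)·(1.6667)) / 5 = -4.6667/5 = -0.9333
  S[V,V] = ((3.6667)·(3.6667) + (-0.3333)·(-0.3333) + (-3.3333)·(-3.3333) + (-0.3333)·(-0.3333) + (-1.3333)·(-1.3333) + (1.6667)·(1.6667)) / 5 = 29.3333/5 = 5.8667
  S = [[7.7667, -0.9333],
 [-0.9333, 5.8667]].

Step 3 — invert S. det(S) = 7.7667·5.8667 - (-0.9333)² = 44.6933.
  S^{-1} = (1/det) · [[d, -b], [-b, a]] = [[0.1313, 0.0209],
 [0.0209, 0.1738]].

Step 4 — quadratic form (x̄ - mu_0)^T · S^{-1} · (x̄ - mu_0):
  S^{-1} · (x̄ - mu_0) = (0.1372, 0.2491),
  (x̄ - mu_0)^T · [...] = (0.8333)·(0.1372) + (1.3333)·(0.2491) = 0.4465.

Step 5 — scale by n: T² = 6 · 0.4465 = 2.679.

T² ≈ 2.679


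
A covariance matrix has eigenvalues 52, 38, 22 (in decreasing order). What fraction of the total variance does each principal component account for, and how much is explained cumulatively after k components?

Step 1 — total variance = trace(Sigma) = Σ λ_i = 52 + 38 + 22 = 112.

Step 2 — fraction explained by component i = λ_i / Σ λ:
  PC1: 52/112 = 0.4643
  PC2: 38/112 = 0.3393
  PC3: 22/112 = 0.1964

Step 3 — cumulative fraction after k components = (λ_1 + ... + λ_k) / Σ λ:
  k = 1: 52/112 = 0.4643
  k = 2: (52 + 38)/112 = 90/112 = 0.8036
  k = 3: (52 + 38 + 22)/112 = 112/112 = 1

Summary (fraction, with percent):

explained: PC1 0.4643 (46.43%), PC2 0.3393 (33.93%), PC3 0.1964 (19.64%);  cumulative: 0.4643, 0.8036, 1


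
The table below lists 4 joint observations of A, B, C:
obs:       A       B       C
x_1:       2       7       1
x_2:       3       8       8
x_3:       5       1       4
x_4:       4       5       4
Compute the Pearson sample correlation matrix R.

Step 1 — column means:
  mean(A) = (2 + 3 + 5 + 4) / 4 = 14/4 = 3.5
  mean(B) = (7 + 8 + 1 + 5) / 4 = 21/4 = 5.25
  mean(C) = (1 + 8 + 4 + 4) / 4 = 17/4 = 4.25

Step 2 — sample variances and covariances s[i,j] = (1/(n-1)) · Σ_k (x_{k,i} - mean_i) · (x_{k,j} - mean_j), with n-1 = 3:
  s[A,A] = ((-1.5)·(-1.5) + (-0.5)·(-0.5) + (1.5)·(1.5) + (0.5)·(0.5)) / 3 = 5/3 = 1.6667
  s[A,B] = ((-1.5)·(1.75) + (-0.5)·(2.75) + (1.5)·(-4.25) + (0.5)·(-0.25)) / 3 = -10.5/3 = -3.5
  s[A,C] = ((-1.5)·(-3.25) + (-0.5)·(3.75) + (1.5)·(-0.25) + (0.5)·(-0.25)) / 3 = 2.5/3 = 0.8333
  s[B,B] = ((1.75)·(1.75) + (2.75)·(2.75) + (-4.25)·(-4.25) + (-0.25)·(-0.25)) / 3 = 28.75/3 = 9.5833
  s[B,C] = ((1.75)·(-3.25) + (2.75)·(3.75) + (-4.25)·(-0.25) + (-0.25)·(-0.25)) / 3 = 5.75/3 = 1.9167
  s[C,C] = ((-3.25)·(-3.25) + (3.75)·(3.75) + (-0.25)·(-0.25) + (-0.25)·(-0.25)) / 3 = 24.75/3 = 8.25
  Sample standard deviations s_i = √(s[i,i]):
  s(A) = √(1.6667) = 1.291
  s(B) = √(9.5833) = 3.0957
  s(C) = √(8.25) = 2.8723

Step 3 — r_{ij} = s_{ij} / (s_i · s_j):
  r[A,A] = 1 (diagonal).
  r[A,B] = -3.5 / (1.291 · 3.0957) = -3.5 / 3.9965 = -0.8758
  r[A,C] = 0.8333 / (1.291 · 2.8723) = 0.8333 / 3.7081 = 0.2247
  r[B,B] = 1 (diagonal).
  r[B,C] = 1.9167 / (3.0957 · 2.8723) = 1.9167 / 8.8917 = 0.2156
  r[C,C] = 1 (diagonal).

R is symmetric with unit diagonal. Assembling:

R = [[1, -0.8758, 0.2247],
 [-0.8758, 1, 0.2156],
 [0.2247, 0.2156, 1]]


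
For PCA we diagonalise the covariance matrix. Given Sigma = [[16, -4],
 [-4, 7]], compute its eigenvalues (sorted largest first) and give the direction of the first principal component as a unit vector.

Step 1 — characteristic polynomial of 2×2 Sigma:
  det(Sigma - λI) = λ² - trace · λ + det = 0.
  trace = 16 + 7 = 23, det = 16·7 - (-4)² = 96.
Step 2 — discriminant:
  Δ = trace² - 4·det = 529 - 384 = 145.
Step 3 — eigenvalues:
  λ = (trace ± √Δ)/2 = (23 ± 12.0416)/2,
  λ_1 = 17.5208,  λ_2 = 5.4792.

Step 4 — unit eigenvector for λ_1: solve (Sigma - λ_1 I)v = 0. First row:
  (16 - 17.5208)·v_x + (-4)·v_y = 0, i.e. (-1.5208)·v_x + (-4)·v_y = 0,
  so v ∝ (b, λ_1 - a) = (-4, 1.5208); multiply by -1 so the first entry is positive: u = (4, -1.5208).
  ||u|| = √((4)² + (-1.5208)²) = √(18.3128) ≈ 4.2793,
  v_1 = u/||u|| ≈ (0.9347, -0.3554) (||v_1|| = 1).

λ_1 = 17.5208,  λ_2 = 5.4792;  v_1 ≈ (0.9347, -0.3554)


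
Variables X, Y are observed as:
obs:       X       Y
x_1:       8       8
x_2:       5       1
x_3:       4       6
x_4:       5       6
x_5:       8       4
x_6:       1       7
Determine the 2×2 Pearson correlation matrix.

Step 1 — column means:
  mean(X) = (8 + 5 + 4 + 5 + 8 + 1) / 6 = 31/6 = 5.1667
  mean(Y) = (8 + 1 + 6 + 6 + 4 + 7) / 6 = 32/6 = 5.3333

Step 2 — sample variances and covariances s[i,j] = (1/(n-1)) · Σ_k (x_{k,i} - mean_i) · (x_{k,j} - mean_j), with n-1 = 5:
  s[X,X] = ((2.8333)·(2.8333) + (-0.1667)·(-0.1667) + (-1.1667)·(-1.1667) + (-0.1667)·(-0.1667) + (2.8333)·(2.8333) + (-4.1667)·(-4.1667)) / 5 = 34.8333/5 = 6.9667
  s[X,Y] = ((2.8333)·(2.6667) + (-0.1667)·(-4.3333) + (-1.1667)·(0.6667) + (-0.1667)·(0.6667) + (2.8333)·(-1.3333) + (-4.1667)·(1.6667)) / 5 = -3.3333/5 = -0.6667
  s[Y,Y] = ((2.6667)·(2.6667) + (-4.3333)·(-4.3333) + (0.6667)·(0.6667) + (0.6667)·(0.6667) + (-1.3333)·(-1.3333) + (1.6667)·(1.6667)) / 5 = 31.3333/5 = 6.2667
  Sample standard deviations s_i = √(s[i,i]):
  s(X) = √(6.9667) = 2.6394
  s(Y) = √(6.2667) = 2.5033

Step 3 — r_{ij} = s_{ij} / (s_i · s_j):
  r[X,X] = 1 (diagonal).
  r[X,Y] = -0.6667 / (2.6394 · 2.5033) = -0.6667 / 6.6074 = -0.1009
  r[Y,Y] = 1 (diagonal).

R is symmetric with unit diagonal. Assembling:

R = [[1, -0.1009],
 [-0.1009, 1]]


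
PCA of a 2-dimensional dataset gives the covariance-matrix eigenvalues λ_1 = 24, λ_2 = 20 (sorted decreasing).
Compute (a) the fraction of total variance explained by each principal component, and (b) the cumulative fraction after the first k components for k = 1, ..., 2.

Step 1 — total variance = trace(Sigma) = Σ λ_i = 24 + 20 = 44.

Step 2 — fraction explained by component i = λ_i / Σ λ:
  PC1: 24/44 = 0.5455
  PC2: 20/44 = 0.4545

Step 3 — cumulative fraction after k components = (λ_1 + ... + λ_k) / Σ λ:
  k = 1: 24/44 = 0.5455
  k = 2: (24 + 20)/44 = 44/44 = 1

Summary (fraction, with percent):

explained: PC1 0.5455 (54.55%), PC2 0.4545 (45.45%);  cumulative: 0.5455, 1


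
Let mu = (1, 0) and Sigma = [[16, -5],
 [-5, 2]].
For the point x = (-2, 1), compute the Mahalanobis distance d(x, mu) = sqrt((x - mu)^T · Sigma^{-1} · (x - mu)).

Step 1 — centre the observation: (x - mu) = (-3, 1).

Step 2 — invert Sigma. det(Sigma) = 16·2 - (-5)² = 7.
  Sigma^{-1} = (1/det) · [[d, -b], [-b, a]] = [[0.2857, 0.7143],
 [0.7143, 2.2857]].

Step 3 — form the quadratic (x - mu)^T · Sigma^{-1} · (x - mu):
  Sigma^{-1} · (x - mu) = (-0.1429, 0.1429).
  (x - mu)^T · [Sigma^{-1} · (x - mu)] = (-3)·(-0.1429) + (1)·(0.1429) = 0.5714.

Step 4 — take square root: d = √(0.5714) ≈ 0.7559.

d(x, mu) = √(0.5714) ≈ 0.7559


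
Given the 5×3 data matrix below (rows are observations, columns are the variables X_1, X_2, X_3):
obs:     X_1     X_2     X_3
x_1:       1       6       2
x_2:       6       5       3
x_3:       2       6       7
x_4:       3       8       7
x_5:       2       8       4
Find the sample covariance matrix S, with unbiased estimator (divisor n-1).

Step 1 — column means:
  mean(X_1) = (1 + 6 + 2 + 3 + 2) / 5 = 14/5 = 2.8
  mean(X_2) = (6 + 5 + 6 + 8 + 8) / 5 = 33/5 = 6.6
  mean(X_3) = (2 + 3 + 7 + 7 + 4) / 5 = 23/5 = 4.6

Step 2 — sample covariance S[i,j] = (1/(n-1)) · Σ_k (x_{k,i} - mean_i) · (x_{k,j} - mean_j), with n-1 = 4.
  S[X_1,X_1] = ((-1.8)·(-1.8) + (3.2)·(3.2) + (-0.8)·(-0.8) + (0.2)·(0.2) + (-0.8)·(-0.8)) / 4 = 14.8/4 = 3.7
  S[X_1,X_2] = ((-1.8)·(-0.6) + (3.2)·(-1.6) + (-0.8)·(-0.6) + (0.2)·(1.4) + (-0.8)·(1.4)) / 4 = -4.4/4 = -1.1
  S[X_1,X_3] = ((-1.8)·(-2.6) + (3.2)·(-1.6) + (-0.8)·(2.4) + (0.2)·(2.4) + (-0.8)·(-0.6)) / 4 = -1.4/4 = -0.35
  S[X_2,X_2] = ((-0.6)·(-0.6) + (-1.6)·(-1.6) + (-0.6)·(-0.6) + (1.4)·(1.4) + (1.4)·(1.4)) / 4 = 7.2/4 = 1.8
  S[X_2,X_3] = ((-0.6)·(-2.6) + (-1.6)·(-1.6) + (-0.6)·(2.4) + (1.4)·(2.4) + (1.4)·(-0.6)) / 4 = 5.2/4 = 1.3
  S[X_3,X_3] = ((-2.6)·(-2.6) + (-1.6)·(-1.6) + (2.4)·(2.4) + (2.4)·(2.4) + (-0.6)·(-0.6)) / 4 = 21.2/4 = 5.3

S is symmetric (S[j,i] = S[i,j]). Assembling:

S = [[3.7, -1.1, -0.35],
 [-1.1, 1.8, 1.3],
 [-0.35, 1.3, 5.3]]


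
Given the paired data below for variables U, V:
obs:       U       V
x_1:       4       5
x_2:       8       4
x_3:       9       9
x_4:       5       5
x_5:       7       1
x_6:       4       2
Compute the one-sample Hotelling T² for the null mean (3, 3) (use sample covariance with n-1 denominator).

Step 1 — sample mean vector:
  mean(U) = (4 + 8 + 9 + 5 + 7 + 4) / 6 = 37/6 = 6.1667
  mean(V) = (5 + 4 + 9 + 5 + 1 + 2) / 6 = 26/6 = 4.3333
  x̄ = (6.1667, 4.3333),  deviation x̄ - mu_0 = (6.1667, 4.3333) - (3, 3) = (3.1667, 1.3333).

Step 2 — sample covariance matrix, S[i,j] = (1/(n-1)) · Σ_k (x_{k,i} - mean_i) · (x_{k,j} - mean_j), divisor n-1 = 5:
  S[U,U] = ((-2.1667)·(-2.1667) + (1.8333)·(1.8333) + (2.8333)·(2.8333) + (-1.1667)·(-1.1667) + (0.8333)·(0.8333) + (-2.1667)·(-2.1667)) / 5 = 22.8333/5 = 4.5667
  S[U,V] = ((-2.1667)·(0.6667) + (1.8333)·(-0.3333) + (2.8333)·(4.6667) + (-1.1667)·(0.6667) + (0.8333)·(-3.3333) + (-2.1667)·(-2.3333)) / 5 = 12.6667/5 = 2.5333
  S[V,V] = ((0.6667)·(0.6667) + (-0.3333)·(-0.3333) + (4.6667)·(4.6667) + (0.6667)·(0.6667) + (-3.3333)·(-3.3333) + (-2.3333)·(-2.3333)) / 5 = 39.3333/5 = 7.8667
  S = [[4.5667, 2.5333],
 [2.5333, 7.8667]].

Step 3 — invert S. det(S) = 4.5667·7.8667 - (2.5333)² = 29.5067.
  S^{-1} = (1/det) · [[d, -b], [-b, a]] = [[0.2666, -0.0859],
 [-0.0859, 0.1548]].

Step 4 — quadratic form (x̄ - mu_0)^T · S^{-1} · (x̄ - mu_0):
  S^{-1} · (x̄ - mu_0) = (0.7298, -0.0655),
  (x̄ - mu_0)^T · [...] = (3.1667)·(0.7298) + (1.3333)·(-0.0655) = 2.2236.

Step 5 — scale by n: T² = 6 · 2.2236 = 13.3416.

T² ≈ 13.3416


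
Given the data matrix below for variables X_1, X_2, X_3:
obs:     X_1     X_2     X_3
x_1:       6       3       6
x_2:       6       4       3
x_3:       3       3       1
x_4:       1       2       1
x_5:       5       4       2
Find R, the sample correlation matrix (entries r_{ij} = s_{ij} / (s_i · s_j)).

Step 1 — column means:
  mean(X_1) = (6 + 6 + 3 + 1 + 5) / 5 = 21/5 = 4.2
  mean(X_2) = (3 + 4 + 3 + 2 + 4) / 5 = 16/5 = 3.2
  mean(X_3) = (6 + 3 + 1 + 1 + 2) / 5 = 13/5 = 2.6

Step 2 — sample variances and covariances s[i,j] = (1/(n-1)) · Σ_k (x_{k,i} - mean_i) · (x_{k,j} - mean_j), with n-1 = 4:
  s[X_1,X_1] = ((1.8)·(1.8) + (1.8)·(1.8) + (-1.2)·(-1.2) + (-3.2)·(-3.2) + (0.8)·(0.8)) / 4 = 18.8/4 = 4.7
  s[X_1,X_2] = ((1.8)·(-0.2) + (1.8)·(0.8) + (-1.2)·(-0.2) + (-3.2)·(-1.2) + (0.8)·(0.8)) / 4 = 5.8/4 = 1.45
  s[X_1,X_3] = ((1.8)·(3.4) + (1.8)·(0.4) + (-1.2)·(-1.6) + (-3.2)·(-1.6) + (0.8)·(-0.6)) / 4 = 13.4/4 = 3.35
  s[X_2,X_2] = ((-0.2)·(-0.2) + (0.8)·(0.8) + (-0.2)·(-0.2) + (-1.2)·(-1.2) + (0.8)·(0.8)) / 4 = 2.8/4 = 0.7
  s[X_2,X_3] = ((-0.2)·(3.4) + (0.8)·(0.4) + (-0.2)·(-1.6) + (-1.2)·(-1.6) + (0.8)·(-0.6)) / 4 = 1.4/4 = 0.35
  s[X_3,X_3] = ((3.4)·(3.4) + (0.4)·(0.4) + (-1.6)·(-1.6) + (-1.6)·(-1.6) + (-0.6)·(-0.6)) / 4 = 17.2/4 = 4.3
  Sample standard deviations s_i = √(s[i,i]):
  s(X_1) = √(4.7) = 2.1679
  s(X_2) = √(0.7) = 0.8367
  s(X_3) = √(4.3) = 2.0736

Step 3 — r_{ij} = s_{ij} / (s_i · s_j):
  r[X_1,X_1] = 1 (diagonal).
  r[X_1,X_2] = 1.45 / (2.1679 · 0.8367) = 1.45 / 1.8138 = 0.7994
  r[X_1,X_3] = 3.35 / (2.1679 · 2.0736) = 3.35 / 4.4956 = 0.7452
  r[X_2,X_2] = 1 (diagonal).
  r[X_2,X_3] = 0.35 / (0.8367 · 2.0736) = 0.35 / 1.7349 = 0.2017
  r[X_3,X_3] = 1 (diagonal).

R is symmetric with unit diagonal. Assembling:

R = [[1, 0.7994, 0.7452],
 [0.7994, 1, 0.2017],
 [0.7452, 0.2017, 1]]


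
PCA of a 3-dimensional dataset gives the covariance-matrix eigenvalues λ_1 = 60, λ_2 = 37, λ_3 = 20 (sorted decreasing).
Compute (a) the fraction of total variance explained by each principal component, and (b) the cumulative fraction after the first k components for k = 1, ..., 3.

Step 1 — total variance = trace(Sigma) = Σ λ_i = 60 + 37 + 20 = 117.

Step 2 — fraction explained by component i = λ_i / Σ λ:
  PC1: 60/117 = 0.5128
  PC2: 37/117 = 0.3162
  PC3: 20/117 = 0.1709

Step 3 — cumulative fraction after k components = (λ_1 + ... + λ_k) / Σ λ:
  k = 1: 60/117 = 0.5128
  k = 2: (60 + 37)/117 = 97/117 = 0.8291
  k = 3: (60 + 37 + 20)/117 = 117/117 = 1

Summary (fraction, with percent):

explained: PC1 0.5128 (51.28%), PC2 0.3162 (31.62%), PC3 0.1709 (17.09%);  cumulative: 0.5128, 0.8291, 1


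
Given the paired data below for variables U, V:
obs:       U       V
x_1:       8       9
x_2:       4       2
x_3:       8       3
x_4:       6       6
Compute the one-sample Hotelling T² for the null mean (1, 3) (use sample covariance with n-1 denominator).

Step 1 — sample mean vector:
  mean(U) = (8 + 4 + 8 + 6) / 4 = 26/4 = 6.5
  mean(V) = (9 + 2 + 3 + 6) / 4 = 20/4 = 5
  x̄ = (6.5, 5),  deviation x̄ - mu_0 = (6.5, 5) - (1, 3) = (5.5, 2).

Step 2 — sample covariance matrix, S[i,j] = (1/(n-1)) · Σ_k (x_{k,i} - mean_i) · (x_{k,j} - mean_j), divisor n-1 = 3:
  S[U,U] = ((1.5)·(1.5) + (-2.5)·(-2.5) + (1.5)·(1.5) + (-0.5)·(-0.5)) / 3 = 11/3 = 3.6667
  S[U,V] = ((1.5)·(4) + (-2.5)·(-3) + (1.5)·(-2) + (-0.5)·(1)) / 3 = 10/3 = 3.3333
  S[V,V] = ((4)·(4) + (-3)·(-3) + (-2)·(-2) + (1)·(1)) / 3 = 30/3 = 10
  S = [[3.6667, 3.3333],
 [3.3333, 10]].

Step 3 — invert S. det(S) = 3.6667·10 - (3.3333)² = 25.5556.
  S^{-1} = (1/det) · [[d, -b], [-b, a]] = [[0.3913, -0.1304],
 [-0.1304, 0.1435]].

Step 4 — quadratic form (x̄ - mu_0)^T · S^{-1} · (x̄ - mu_0):
  S^{-1} · (x̄ - mu_0) = (1.8913, -0.4304),
  (x̄ - mu_0)^T · [...] = (5.5)·(1.8913) + (2)·(-0.4304) = 9.5413.

Step 5 — scale by n: T² = 4 · 9.5413 = 38.1652.

T² ≈ 38.1652


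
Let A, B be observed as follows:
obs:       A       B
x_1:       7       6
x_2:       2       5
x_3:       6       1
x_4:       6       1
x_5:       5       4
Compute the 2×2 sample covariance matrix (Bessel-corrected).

Step 1 — column means:
  mean(A) = (7 + 2 + 6 + 6 + 5) / 5 = 26/5 = 5.2
  mean(B) = (6 + 5 + 1 + 1 + 4) / 5 = 17/5 = 3.4

Step 2 — sample covariance S[i,j] = (1/(n-1)) · Σ_k (x_{k,i} - mean_i) · (x_{k,j} - mean_j), with n-1 = 4.
  S[A,A] = ((1.8)·(1.8) + (-3.2)·(-3.2) + (0.8)·(0.8) + (0.8)·(0.8) + (-0.2)·(-0.2)) / 4 = 14.8/4 = 3.7
  S[A,B] = ((1.8)·(2.6) + (-3.2)·(1.6) + (0.8)·(-2.4) + (0.8)·(-2.4) + (-0.2)·(0.6)) / 4 = -4.4/4 = -1.1
  S[B,B] = ((2.6)·(2.6) + (1.6)·(1.6) + (-2.4)·(-2.4) + (-2.4)·(-2.4) + (0.6)·(0.6)) / 4 = 21.2/4 = 5.3

S is symmetric (S[j,i] = S[i,j]). Assembling:

S = [[3.7, -1.1],
 [-1.1, 5.3]]


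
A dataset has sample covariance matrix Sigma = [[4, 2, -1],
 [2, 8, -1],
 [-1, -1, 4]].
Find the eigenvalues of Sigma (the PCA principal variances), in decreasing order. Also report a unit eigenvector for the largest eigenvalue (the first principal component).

Step 1 — characteristic polynomial p(λ) = det(λI - Sigma) = λ³ - tr·λ² + c_1·λ - det, where tr = trace, c_1 = sum of the principal 2×2 minors, det = det(Sigma):
  tr = 4 + 8 + 4 = 16,
  c_1 = (4·8 - (2)²) + (4·4 - (-1)²) + (8·4 - (-1)²) = 28 + 15 + 31 = 74,
  det = 4·(8·4 - (-1)²) - (2)·((2)·4 - (-1)·(-1)) + (-1)·((2)·(-1) - 8·(-1)) = 4·(31) - (2)·(7) + (-1)·(6) = 104.
  So p(λ) = λ³ - 16λ² + 74λ - 104.
Step 2 — look for an integer root (rational root theorem: any rational root is an integer divisor of 104). Testing λ = 4:
  p(4) = 64 - 256 + 296 - 104 = 0  ✓
  Dividing out (λ - 4): p(λ) = (λ - 4)(λ² - 12λ + 26).
Step 3 — remaining eigenvalues from the quadratic λ² - 12λ + 26 = 0:
  Δ = 12² - 4·26 = 144 - 104 = 40,  λ = (12 ± √40)/2 = (12 ± 6.3246)/2 ≈ 9.1623 or 2.8377.
  Sorted: λ_1 = 9.1623,  λ_2 = 4,  λ_3 = 2.8377  (check: sum = 16 = tr ✓).

Step 4 — unit eigenvector for λ_1 ≈ 9.1623: v spans the null space of (Sigma - λ_1 I), whose rows are
  r_1 = (-5.1623, 2, -1),  r_2 = (2, -1.1623, -1),  r_3 = (-1, -1, -5.1623).
  v is orthogonal to every row, so take v ∝ r_1 × r_2 = ((2)·(-1) - (-1)·(-1.1623), (-1)·(2) - (-5.1623)·(-1), (-5.1623)·(-1.1623) - (2)·(2)) ≈ (-3.1623, -7.1623, 2).
  Rescale (multiply by -1 so the first nonzero entry is positive): u = (3.1623, 7.1623, -2).
  ||u|| = √((3.1623)² + (7.1623)² + (-2)²) = √(65.2982) ≈ 8.0807,  v_1 = u/||u|| ≈ (0.3913, 0.8863, -0.2475) (||v_1|| = 1).

λ_1 = 9.1623,  λ_2 = 4,  λ_3 = 2.8377;  v_1 ≈ (0.3913, 0.8863, -0.2475)


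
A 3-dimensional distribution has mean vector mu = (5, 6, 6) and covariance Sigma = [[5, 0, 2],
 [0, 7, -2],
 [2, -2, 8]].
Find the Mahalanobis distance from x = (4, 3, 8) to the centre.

Step 1 — centre the observation: (x - mu) = (-1, -3, 2).

Step 2 — invert Sigma (cofactor / det for 3×3, or solve directly):
  Sigma^{-1} = [[0.2241, -0.0172, -0.0603],
 [-0.0172, 0.1552, 0.0431],
 [-0.0603, 0.0431, 0.1509]].

Step 3 — form the quadratic (x - mu)^T · Sigma^{-1} · (x - mu):
  Sigma^{-1} · (x - mu) = (-0.2931, -0.3621, 0.2328).
  (x - mu)^T · [Sigma^{-1} · (x - mu)] = (-1)·(-0.2931) + (-3)·(-0.3621) + (2)·(0.2328) = 1.8448.

Step 4 — take square root: d = √(1.8448) ≈ 1.3582.

d(x, mu) = √(1.8448) ≈ 1.3582


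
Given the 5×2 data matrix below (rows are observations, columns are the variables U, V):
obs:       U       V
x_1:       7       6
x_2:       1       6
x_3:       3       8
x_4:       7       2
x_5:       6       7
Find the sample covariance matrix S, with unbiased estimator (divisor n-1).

Step 1 — column means:
  mean(U) = (7 + 1 + 3 + 7 + 6) / 5 = 24/5 = 4.8
  mean(V) = (6 + 6 + 8 + 2 + 7) / 5 = 29/5 = 5.8

Step 2 — sample covariance S[i,j] = (1/(n-1)) · Σ_k (x_{k,i} - mean_i) · (x_{k,j} - mean_j), with n-1 = 4.
  S[U,U] = ((2.2)·(2.2) + (-3.8)·(-3.8) + (-1.8)·(-1.8) + (2.2)·(2.2) + (1.2)·(1.2)) / 4 = 28.8/4 = 7.2
  S[U,V] = ((2.2)·(0.2) + (-3.8)·(0.2) + (-1.8)·(2.2) + (2.2)·(-3.8) + (1.2)·(1.2)) / 4 = -11.2/4 = -2.8
  S[V,V] = ((0.2)·(0.2) + (0.2)·(0.2) + (2.2)·(2.2) + (-3.8)·(-3.8) + (1.2)·(1.2)) / 4 = 20.8/4 = 5.2

S is symmetric (S[j,i] = S[i,j]). Assembling:

S = [[7.2, -2.8],
 [-2.8, 5.2]]


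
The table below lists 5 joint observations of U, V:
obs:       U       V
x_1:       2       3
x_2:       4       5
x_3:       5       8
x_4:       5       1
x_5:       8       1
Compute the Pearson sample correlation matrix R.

Step 1 — column means:
  mean(U) = (2 + 4 + 5 + 5 + 8) / 5 = 24/5 = 4.8
  mean(V) = (3 + 5 + 8 + 1 + 1) / 5 = 18/5 = 3.6

Step 2 — sample variances and covariances s[i,j] = (1/(n-1)) · Σ_k (x_{k,i} - mean_i) · (x_{k,j} - mean_j), with n-1 = 4:
  s[U,U] = ((-2.8)·(-2.8) + (-0.8)·(-0.8) + (0.2)·(0.2) + (0.2)·(0.2) + (3.2)·(3.2)) / 4 = 18.8/4 = 4.7
  s[U,V] = ((-2.8)·(-0.6) + (-0.8)·(1.4) + (0.2)·(4.4) + (0.2)·(-2.6) + (3.2)·(-2.6)) / 4 = -7.4/4 = -1.85
  s[V,V] = ((-0.6)·(-0.6) + (1.4)·(1.4) + (4.4)·(4.4) + (-2.6)·(-2.6) + (-2.6)·(-2.6)) / 4 = 35.2/4 = 8.8
  Sample standard deviations s_i = √(s[i,i]):
  s(U) = √(4.7) = 2.1679
  s(V) = √(8.8) = 2.9665

Step 3 — r_{ij} = s_{ij} / (s_i · s_j):
  r[U,U] = 1 (diagonal).
  r[U,V] = -1.85 / (2.1679 · 2.9665) = -1.85 / 6.4312 = -0.2877
  r[V,V] = 1 (diagonal).

R is symmetric with unit diagonal. Assembling:

R = [[1, -0.2877],
 [-0.2877, 1]]


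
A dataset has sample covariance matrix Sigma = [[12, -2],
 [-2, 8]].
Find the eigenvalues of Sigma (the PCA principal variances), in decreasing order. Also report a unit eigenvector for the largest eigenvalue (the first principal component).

Step 1 — characteristic polynomial of 2×2 Sigma:
  det(Sigma - λI) = λ² - trace · λ + det = 0.
  trace = 12 + 8 = 20, det = 12·8 - (-2)² = 92.
Step 2 — discriminant:
  Δ = trace² - 4·det = 400 - 368 = 32.
Step 3 — eigenvalues:
  λ = (trace ± √Δ)/2 = (20 ± 5.6569)/2,
  λ_1 = 12.8284,  λ_2 = 7.1716.

Step 4 — unit eigenvector for λ_1: solve (Sigma - λ_1 I)v = 0. First row:
  (12 - 12.8284)·v_x + (-2)·v_y = 0, i.e. (-0.8284)·v_x + (-2)·v_y = 0,
  so v ∝ (b, λ_1 - a) = (-2, 0.8284); multiply by -1 so the first entry is positive: u = (2, -0.8284).
  ||u|| = √((2)² + (-0.8284)²) = √(4.6863) ≈ 2.1648,
  v_1 = u/||u|| ≈ (0.9239, -0.3827) (||v_1|| = 1).

λ_1 = 12.8284,  λ_2 = 7.1716;  v_1 ≈ (0.9239, -0.3827)


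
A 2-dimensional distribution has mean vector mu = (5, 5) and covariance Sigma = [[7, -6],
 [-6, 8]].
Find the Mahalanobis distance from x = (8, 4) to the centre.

Step 1 — centre the observation: (x - mu) = (3, -1).

Step 2 — invert Sigma. det(Sigma) = 7·8 - (-6)² = 20.
  Sigma^{-1} = (1/det) · [[d, -b], [-b, a]] = [[0.4, 0.3],
 [0.3, 0.35]].

Step 3 — form the quadratic (x - mu)^T · Sigma^{-1} · (x - mu):
  Sigma^{-1} · (x - mu) = (0.9, 0.55).
  (x - mu)^T · [Sigma^{-1} · (x - mu)] = (3)·(0.9) + (-1)·(0.55) = 2.15.

Step 4 — take square root: d = √(2.15) ≈ 1.4663.

d(x, mu) = √(2.15) ≈ 1.4663


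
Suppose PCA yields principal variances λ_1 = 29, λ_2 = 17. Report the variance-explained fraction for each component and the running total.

Step 1 — total variance = trace(Sigma) = Σ λ_i = 29 + 17 = 46.

Step 2 — fraction explained by component i = λ_i / Σ λ:
  PC1: 29/46 = 0.6304
  PC2: 17/46 = 0.3696

Step 3 — cumulative fraction after k components = (λ_1 + ... + λ_k) / Σ λ:
  k = 1: 29/46 = 0.6304
  k = 2: (29 + 17)/46 = 46/46 = 1

Summary (fraction, with percent):

explained: PC1 0.6304 (63.04%), PC2 0.3696 (36.96%);  cumulative: 0.6304, 1


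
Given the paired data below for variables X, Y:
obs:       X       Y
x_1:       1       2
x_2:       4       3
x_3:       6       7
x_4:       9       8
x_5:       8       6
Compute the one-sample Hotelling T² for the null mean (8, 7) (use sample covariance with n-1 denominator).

Step 1 — sample mean vector:
  mean(X) = (1 + 4 + 6 + 9 + 8) / 5 = 28/5 = 5.6
  mean(Y) = (2 + 3 + 7 + 8 + 6) / 5 = 26/5 = 5.2
  x̄ = (5.6, 5.2),  deviation x̄ - mu_0 = (5.6, 5.2) - (8, 7) = (-2.4, -1.8).

Step 2 — sample covariance matrix, S[i,j] = (1/(n-1)) · Σ_k (x_{k,i} - mean_i) · (x_{k,j} - mean_j), divisor n-1 = 4:
  S[X,X] = ((-4.6)·(-4.6) + (-1.6)·(-1.6) + (0.4)·(0.4) + (3.4)·(3.4) + (2.4)·(2.4)) / 4 = 41.2/4 = 10.3
  S[X,Y] = ((-4.6)·(-3.2) + (-1.6)·(-2.2) + (0.4)·(1.8) + (3.4)·(2.8) + (2.4)·(0.8)) / 4 = 30.4/4 = 7.6
  S[Y,Y] = ((-3.2)·(-3.2) + (-2.2)·(-2.2) + (1.8)·(1.8) + (2.8)·(2.8) + (0.8)·(0.8)) / 4 = 26.8/4 = 6.7
  S = [[10.3, 7.6],
 [7.6, 6.7]].

Step 3 — invert S. det(S) = 10.3·6.7 - (7.6)² = 11.25.
  S^{-1} = (1/det) · [[d, -b], [-b, a]] = [[0.5956, -0.6756],
 [-0.6756, 0.9156]].

Step 4 — quadratic form (x̄ - mu_0)^T · S^{-1} · (x̄ - mu_0):
  S^{-1} · (x̄ - mu_0) = (-0.2133, -0.0267),
  (x̄ - mu_0)^T · [...] = (-2.4)·(-0.2133) + (-1.8)·(-0.0267) = 0.56.

Step 5 — scale by n: T² = 5 · 0.56 = 2.8.

T² ≈ 2.8


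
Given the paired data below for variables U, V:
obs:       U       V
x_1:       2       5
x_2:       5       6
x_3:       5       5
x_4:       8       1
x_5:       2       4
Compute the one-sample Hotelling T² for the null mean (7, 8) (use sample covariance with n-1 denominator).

Step 1 — sample mean vector:
  mean(U) = (2 + 5 + 5 + 8 + 2) / 5 = 22/5 = 4.4
  mean(V) = (5 + 6 + 5 + 1 + 4) / 5 = 21/5 = 4.2
  x̄ = (4.4, 4.2),  deviation x̄ - mu_0 = (4.4, 4.2) - (7, 8) = (-2.6, -3.8).

Step 2 — sample covariance matrix, S[i,j] = (1/(n-1)) · Σ_k (x_{k,i} - mean_i) · (x_{k,j} - mean_j), divisor n-1 = 4:
  S[U,U] = ((-2.4)·(-2.4) + (0.6)·(0.6) + (0.6)·(0.6) + (3.6)·(3.6) + (-2.4)·(-2.4)) / 4 = 25.2/4 = 6.3
  S[U,V] = ((-2.4)·(0.8) + (0.6)·(1.8) + (0.6)·(0.8) + (3.6)·(-3.2) + (-2.4)·(-0.2)) / 4 = -11.4/4 = -2.85
  S[V,V] = ((0.8)·(0.8) + (1.8)·(1.8) + (0.8)·(0.8) + (-3.2)·(-3.2) + (-0.2)·(-0.2)) / 4 = 14.8/4 = 3.7
  S = [[6.3, -2.85],
 [-2.85, 3.7]].

Step 3 — invert S. det(S) = 6.3·3.7 - (-2.85)² = 15.1875.
  S^{-1} = (1/det) · [[d, -b], [-b, a]] = [[0.2436, 0.1877],
 [0.1877, 0.4148]].

Step 4 — quadratic form (x̄ - mu_0)^T · S^{-1} · (x̄ - mu_0):
  S^{-1} · (x̄ - mu_0) = (-1.3465, -2.0642),
  (x̄ - mu_0)^T · [...] = (-2.6)·(-1.3465) + (-3.8)·(-2.0642) = 11.3449.

Step 5 — scale by n: T² = 5 · 11.3449 = 56.7243.

T² ≈ 56.7243


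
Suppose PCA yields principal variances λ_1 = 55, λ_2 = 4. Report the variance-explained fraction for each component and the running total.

Step 1 — total variance = trace(Sigma) = Σ λ_i = 55 + 4 = 59.

Step 2 — fraction explained by component i = λ_i / Σ λ:
  PC1: 55/59 = 0.9322
  PC2: 4/59 = 0.0678

Step 3 — cumulative fraction after k components = (λ_1 + ... + λ_k) / Σ λ:
  k = 1: 55/59 = 0.9322
  k = 2: (55 + 4)/59 = 59/59 = 1

Summary (fraction, with percent):

explained: PC1 0.9322 (93.22%), PC2 0.0678 (6.78%);  cumulative: 0.9322, 1


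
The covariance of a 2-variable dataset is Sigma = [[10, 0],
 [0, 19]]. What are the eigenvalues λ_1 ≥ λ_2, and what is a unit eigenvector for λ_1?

Step 1 — characteristic polynomial of 2×2 Sigma:
  det(Sigma - λI) = λ² - trace · λ + det = 0.
  trace = 10 + 19 = 29, det = 10·19 - (0)² = 190.
Step 2 — discriminant:
  Δ = trace² - 4·det = 841 - 760 = 81.
Step 3 — eigenvalues:
  λ = (trace ± √Δ)/2 = (29 ± 9)/2,
  λ_1 = 19,  λ_2 = 10.

Step 4 — unit eigenvector for λ_1: Sigma is diagonal, so its eigenvectors are the coordinate axes. λ_1 = 19 is the diagonal entry on the second coordinate axis, hence
  v_1 = (0, 1) (||v_1|| = 1).

λ_1 = 19,  λ_2 = 10;  v_1 ≈ (0, 1)


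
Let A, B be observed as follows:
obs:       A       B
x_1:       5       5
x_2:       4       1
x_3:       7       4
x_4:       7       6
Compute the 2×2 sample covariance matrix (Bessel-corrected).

Step 1 — column means:
  mean(A) = (5 + 4 + 7 + 7) / 4 = 23/4 = 5.75
  mean(B) = (5 + 1 + 4 + 6) / 4 = 16/4 = 4

Step 2 — sample covariance S[i,j] = (1/(n-1)) · Σ_k (x_{k,i} - mean_i) · (x_{k,j} - mean_j), with n-1 = 3.
  S[A,A] = ((-0.75)·(-0.75) + (-1.75)·(-1.75) + (1.25)·(1.25) + (1.25)·(1.25)) / 3 = 6.75/3 = 2.25
  S[A,B] = ((-0.75)·(1) + (-1.75)·(-3) + (1.25)·(0) + (1.25)·(2)) / 3 = 7/3 = 2.3333
  S[B,B] = ((1)·(1) + (-3)·(-3) + (0)·(0) + (2)·(2)) / 3 = 14/3 = 4.6667

S is symmetric (S[j,i] = S[i,j]). Assembling:

S = [[2.25, 2.3333],
 [2.3333, 4.6667]]


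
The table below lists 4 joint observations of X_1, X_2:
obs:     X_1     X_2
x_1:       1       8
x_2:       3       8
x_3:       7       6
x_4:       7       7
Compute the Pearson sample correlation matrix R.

Step 1 — column means:
  mean(X_1) = (1 + 3 + 7 + 7) / 4 = 18/4 = 4.5
  mean(X_2) = (8 + 8 + 6 + 7) / 4 = 29/4 = 7.25

Step 2 — sample variances and covariances s[i,j] = (1/(n-1)) · Σ_k (x_{k,i} - mean_i) · (x_{k,j} - mean_j), with n-1 = 3:
  s[X_1,X_1] = ((-3.5)·(-3.5) + (-1.5)·(-1.5) + (2.5)·(2.5) + (2.5)·(2.5)) / 3 = 27/3 = 9
  s[X_1,X_2] = ((-3.5)·(0.75) + (-1.5)·(0.75) + (2.5)·(-1.25) + (2.5)·(-0.25)) / 3 = -7.5/3 = -2.5
  s[X_2,X_2] = ((0.75)·(0.75) + (0.75)·(0.75) + (-1.25)·(-1.25) + (-0.25)·(-0.25)) / 3 = 2.75/3 = 0.9167
  Sample standard deviations s_i = √(s[i,i]):
  s(X_1) = √(9) = 3
  s(X_2) = √(0.9167) = 0.9574

Step 3 — r_{ij} = s_{ij} / (s_i · s_j):
  r[X_1,X_1] = 1 (diagonal).
  r[X_1,X_2] = -2.5 / (3 · 0.9574) = -2.5 / 2.8723 = -0.8704
  r[X_2,X_2] = 1 (diagonal).

R is symmetric with unit diagonal. Assembling:

R = [[1, -0.8704],
 [-0.8704, 1]]


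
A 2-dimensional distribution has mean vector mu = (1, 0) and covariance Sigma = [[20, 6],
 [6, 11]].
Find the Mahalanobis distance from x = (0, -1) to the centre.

Step 1 — centre the observation: (x - mu) = (-1, -1).

Step 2 — invert Sigma. det(Sigma) = 20·11 - (6)² = 184.
  Sigma^{-1} = (1/det) · [[d, -b], [-b, a]] = [[0.0598, -0.0326],
 [-0.0326, 0.1087]].

Step 3 — form the quadratic (x - mu)^T · Sigma^{-1} · (x - mu):
  Sigma^{-1} · (x - mu) = (-0.0272, -0.0761).
  (x - mu)^T · [Sigma^{-1} · (x - mu)] = (-1)·(-0.0272) + (-1)·(-0.0761) = 0.1033.

Step 4 — take square root: d = √(0.1033) ≈ 0.3213.

d(x, mu) = √(0.1033) ≈ 0.3213


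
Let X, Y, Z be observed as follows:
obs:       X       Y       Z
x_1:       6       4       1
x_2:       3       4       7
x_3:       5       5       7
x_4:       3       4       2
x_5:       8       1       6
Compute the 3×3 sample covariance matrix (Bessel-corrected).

Step 1 — column means:
  mean(X) = (6 + 3 + 5 + 3 + 8) / 5 = 25/5 = 5
  mean(Y) = (4 + 4 + 5 + 4 + 1) / 5 = 18/5 = 3.6
  mean(Z) = (1 + 7 + 7 + 2 + 6) / 5 = 23/5 = 4.6

Step 2 — sample covariance S[i,j] = (1/(n-1)) · Σ_k (x_{k,i} - mean_i) · (x_{k,j} - mean_j), with n-1 = 4.
  S[X,X] = ((1)·(1) + (-2)·(-2) + (0)·(0) + (-2)·(-2) + (3)·(3)) / 4 = 18/4 = 4.5
  S[X,Y] = ((1)·(0.4) + (-2)·(0.4) + (0)·(1.4) + (-2)·(0.4) + (3)·(-2.6)) / 4 = -9/4 = -2.25
  S[X,Z] = ((1)·(-3.6) + (-2)·(2.4) + (0)·(2.4) + (-2)·(-2.6) + (3)·(1.4)) / 4 = 1/4 = 0.25
  S[Y,Y] = ((0.4)·(0.4) + (0.4)·(0.4) + (1.4)·(1.4) + (0.4)·(0.4) + (-2.6)·(-2.6)) / 4 = 9.2/4 = 2.3
  S[Y,Z] = ((0.4)·(-3.6) + (0.4)·(2.4) + (1.4)·(2.4) + (0.4)·(-2.6) + (-2.6)·(1.4)) / 4 = -1.8/4 = -0.45
  S[Z,Z] = ((-3.6)·(-3.6) + (2.4)·(2.4) + (2.4)·(2.4) + (-2.6)·(-2.6) + (1.4)·(1.4)) / 4 = 33.2/4 = 8.3

S is symmetric (S[j,i] = S[i,j]). Assembling:

S = [[4.5, -2.25, 0.25],
 [-2.25, 2.3, -0.45],
 [0.25, -0.45, 8.3]]


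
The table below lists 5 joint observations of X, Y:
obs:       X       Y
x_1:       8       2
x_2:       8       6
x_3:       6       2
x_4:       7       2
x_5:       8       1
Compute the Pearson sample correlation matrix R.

Step 1 — column means:
  mean(X) = (8 + 8 + 6 + 7 + 8) / 5 = 37/5 = 7.4
  mean(Y) = (2 + 6 + 2 + 2 + 1) / 5 = 13/5 = 2.6

Step 2 — sample variances and covariances s[i,j] = (1/(n-1)) · Σ_k (x_{k,i} - mean_i) · (x_{k,j} - mean_j), with n-1 = 4:
  s[X,X] = ((0.6)·(0.6) + (0.6)·(0.6) + (-1.4)·(-1.4) + (-0.4)·(-0.4) + (0.6)·(0.6)) / 4 = 3.2/4 = 0.8
  s[X,Y] = ((0.6)·(-0.6) + (0.6)·(3.4) + (-1.4)·(-0.6) + (-0.4)·(-0.6) + (0.6)·(-1.6)) / 4 = 1.8/4 = 0.45
  s[Y,Y] = ((-0.6)·(-0.6) + (3.4)·(3.4) + (-0.6)·(-0.6) + (-0.6)·(-0.6) + (-1.6)·(-1.6)) / 4 = 15.2/4 = 3.8
  Sample standard deviations s_i = √(s[i,i]):
  s(X) = √(0.8) = 0.8944
  s(Y) = √(3.8) = 1.9494

Step 3 — r_{ij} = s_{ij} / (s_i · s_j):
  r[X,X] = 1 (diagonal).
  r[X,Y] = 0.45 / (0.8944 · 1.9494) = 0.45 / 1.7436 = 0.2581
  r[Y,Y] = 1 (diagonal).

R is symmetric with unit diagonal. Assembling:

R = [[1, 0.2581],
 [0.2581, 1]]


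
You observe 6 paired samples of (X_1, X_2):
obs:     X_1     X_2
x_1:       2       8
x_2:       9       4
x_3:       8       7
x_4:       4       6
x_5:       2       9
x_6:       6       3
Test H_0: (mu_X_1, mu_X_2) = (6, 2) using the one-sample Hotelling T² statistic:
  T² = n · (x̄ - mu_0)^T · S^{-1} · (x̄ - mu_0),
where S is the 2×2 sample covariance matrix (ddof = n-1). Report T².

Step 1 — sample mean vector:
  mean(X_1) = (2 + 9 + 8 + 4 + 2 + 6) / 6 = 31/6 = 5.1667
  mean(X_2) = (8 + 4 + 7 + 6 + 9 + 3) / 6 = 37/6 = 6.1667
  x̄ = (5.1667, 6.1667),  deviation x̄ - mu_0 = (5.1667, 6.1667) - (6, 2) = (-0.8333, 4.1667).

Step 2 — sample covariance matrix, S[i,j] = (1/(n-1)) · Σ_k (x_{k,i} - mean_i) · (x_{k,j} - mean_j), divisor n-1 = 5:
  S[X_1,X_1] = ((-3.1667)·(-3.1667) + (3.8333)·(3.8333) + (2.8333)·(2.8333) + (-1.1667)·(-1.1667) + (-3.1667)·(-3.1667) + (0.8333)·(0.8333)) / 5 = 44.8333/5 = 8.9667
  S[X_1,X_2] = ((-3.1667)·(1.8333) + (3.8333)·(-2.1667) + (2.8333)·(0.8333) + (-1.1667)·(-0.1667) + (-3.1667)·(2.8333) + (0.8333)·(-3.1667)) / 5 = -23.1667/5 = -4.6333
  S[X_2,X_2] = ((1.8333)·(1.8333) + (-2.1667)·(-2.1667) + (0.8333)·(0.8333) + (-0.1667)·(-0.1667) + (2.8333)·(2.8333) + (-3.1667)·(-3.1667)) / 5 = 26.8333/5 = 5.3667
  S = [[8.9667, -4.6333],
 [-4.6333, 5.3667]].

Step 3 — invert S. det(S) = 8.9667·5.3667 - (-4.6333)² = 26.6533.
  S^{-1} = (1/det) · [[d, -b], [-b, a]] = [[0.2014, 0.1738],
 [0.1738, 0.3364]].

Step 4 — quadratic form (x̄ - mu_0)^T · S^{-1} · (x̄ - mu_0):
  S^{-1} · (x̄ - mu_0) = (0.5565, 1.2569),
  (x̄ - mu_0)^T · [...] = (-0.8333)·(0.5565) + (4.1667)·(1.2569) = 4.7732.

Step 5 — scale by n: T² = 6 · 4.7732 = 28.6393.

T² ≈ 28.6393


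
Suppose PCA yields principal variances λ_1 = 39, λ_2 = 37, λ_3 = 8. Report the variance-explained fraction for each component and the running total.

Step 1 — total variance = trace(Sigma) = Σ λ_i = 39 + 37 + 8 = 84.

Step 2 — fraction explained by component i = λ_i / Σ λ:
  PC1: 39/84 = 0.4643
  PC2: 37/84 = 0.4405
  PC3: 8/84 = 0.0952

Step 3 — cumulative fraction after k components = (λ_1 + ... + λ_k) / Σ λ:
  k = 1: 39/84 = 0.4643
  k = 2: (39 + 37)/84 = 76/84 = 0.9048
  k = 3: (39 + 37 + 8)/84 = 84/84 = 1

Summary (fraction, with percent):

explained: PC1 0.4643 (46.43%), PC2 0.4405 (44.05%), PC3 0.0952 (9.52%);  cumulative: 0.4643, 0.9048, 1


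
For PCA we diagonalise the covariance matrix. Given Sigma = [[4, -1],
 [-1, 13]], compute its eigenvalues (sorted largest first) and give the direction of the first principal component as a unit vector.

Step 1 — characteristic polynomial of 2×2 Sigma:
  det(Sigma - λI) = λ² - trace · λ + det = 0.
  trace = 4 + 13 = 17, det = 4·13 - (-1)² = 51.
Step 2 — discriminant:
  Δ = trace² - 4·det = 289 - 204 = 85.
Step 3 — eigenvalues:
  λ = (trace ± √Δ)/2 = (17 ± 9.2195)/2,
  λ_1 = 13.1098,  λ_2 = 3.8902.

Step 4 — unit eigenvector for λ_1: solve (Sigma - λ_1 I)v = 0. First row:
  (4 - 13.1098)·v_x + (-1)·v_y = 0, i.e. (-9.1098)·v_x + (-1)·v_y = 0,
  so v ∝ (b, λ_1 - a) = (-1, 9.1098); multiply by -1 so the first entry is positive: u = (1, -9.1098).
  ||u|| = √((1)² + (-9.1098)²) = √(83.988) ≈ 9.1645,
  v_1 = u/||u|| ≈ (0.1091, -0.994) (||v_1|| = 1).

λ_1 = 13.1098,  λ_2 = 3.8902;  v_1 ≈ (0.1091, -0.994)


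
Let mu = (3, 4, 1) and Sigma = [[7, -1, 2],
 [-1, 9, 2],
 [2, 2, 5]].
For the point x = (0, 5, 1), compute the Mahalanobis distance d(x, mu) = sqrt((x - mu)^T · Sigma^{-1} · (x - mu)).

Step 1 — centre the observation: (x - mu) = (-3, 1, 0).

Step 2 — invert Sigma (cofactor / det for 3×3, or solve directly):
  Sigma^{-1} = [[0.1723, 0.0378, -0.084],
 [0.0378, 0.1303, -0.0672],
 [-0.084, -0.0672, 0.2605]].

Step 3 — form the quadratic (x - mu)^T · Sigma^{-1} · (x - mu):
  Sigma^{-1} · (x - mu) = (-0.479, 0.0168, 0.1849).
  (x - mu)^T · [Sigma^{-1} · (x - mu)] = (-3)·(-0.479) + (1)·(0.0168) + (0)·(0.1849) = 1.4538.

Step 4 — take square root: d = √(1.4538) ≈ 1.2057.

d(x, mu) = √(1.4538) ≈ 1.2057
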